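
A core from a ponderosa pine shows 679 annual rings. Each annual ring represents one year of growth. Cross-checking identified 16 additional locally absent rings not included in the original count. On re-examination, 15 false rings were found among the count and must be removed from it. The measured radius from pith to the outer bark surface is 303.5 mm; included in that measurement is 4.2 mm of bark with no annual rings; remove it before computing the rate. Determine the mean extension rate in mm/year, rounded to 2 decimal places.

After corrections the count is 679 − 15 + 16 = 680 annual rings.
Removing the 4.2 mm offcut leaves 303.5 − 4.2 = 299.3 mm.
Mean rate = 299.3 mm / 680 years ≈ 0.44 mm/year.

0.44 mm/year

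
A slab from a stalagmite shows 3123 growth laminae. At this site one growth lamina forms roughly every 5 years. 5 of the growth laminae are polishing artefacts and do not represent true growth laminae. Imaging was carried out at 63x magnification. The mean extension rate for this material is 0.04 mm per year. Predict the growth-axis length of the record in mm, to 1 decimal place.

True growth lamina count = 3123 − 5 = 3118.
3118 growth laminae at 5 years each span 3118 × 5 = 15590 years.
Predicted length = 0.04 mm/year × 15590 years = 623.6 mm.

623.6 mm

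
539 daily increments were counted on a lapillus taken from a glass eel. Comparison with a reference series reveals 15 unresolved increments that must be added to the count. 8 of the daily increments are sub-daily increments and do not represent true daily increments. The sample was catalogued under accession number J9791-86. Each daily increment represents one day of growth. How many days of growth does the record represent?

546 days

Correcting the raw count gives 539 − 8 + 15 = 546 true daily increments.
One daily increment per day makes the duration 546 days.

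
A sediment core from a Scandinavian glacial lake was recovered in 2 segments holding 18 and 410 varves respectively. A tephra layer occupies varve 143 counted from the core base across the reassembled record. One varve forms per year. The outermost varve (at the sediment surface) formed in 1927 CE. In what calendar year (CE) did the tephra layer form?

Total varves = 18 + 410 = 428.
Between varve 143 and the sediment surface there are 428 − 143 = 285 varves.
The varve at the sediment surface is 1927 CE, so the tephra layer dates to 1927 − 285 = 1642 CE.

1642 CE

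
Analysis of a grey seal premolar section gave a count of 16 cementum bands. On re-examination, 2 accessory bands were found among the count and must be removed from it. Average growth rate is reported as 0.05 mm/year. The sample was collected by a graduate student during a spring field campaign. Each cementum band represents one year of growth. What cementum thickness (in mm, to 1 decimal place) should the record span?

0.7 mm

After corrections the count is 16 − 2 = 14 cementum bands.
Predicted length = 0.05 mm/year × 14 years = 0.7 mm.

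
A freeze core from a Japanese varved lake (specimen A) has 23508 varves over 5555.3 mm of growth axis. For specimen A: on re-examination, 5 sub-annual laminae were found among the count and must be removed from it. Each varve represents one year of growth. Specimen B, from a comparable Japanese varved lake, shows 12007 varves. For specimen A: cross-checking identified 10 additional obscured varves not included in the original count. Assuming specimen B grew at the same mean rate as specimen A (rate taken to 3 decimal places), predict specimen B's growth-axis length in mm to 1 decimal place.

2833.7 mm

Specimen A: after corrections the count is 23508 − 5 + 10 = 23513 varves.
A: Extension rate ≈ 5555.3 / 23513 = 0.236 mm/yr.
For B, 0.236 mm/year × 12007 years = 2833.7 mm.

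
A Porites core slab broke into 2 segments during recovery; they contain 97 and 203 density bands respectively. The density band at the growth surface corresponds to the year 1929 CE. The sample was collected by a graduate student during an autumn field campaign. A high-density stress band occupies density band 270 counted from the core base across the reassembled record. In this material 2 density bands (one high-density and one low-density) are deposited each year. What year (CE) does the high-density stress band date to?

1914 CE

Total density bands = 97 + 203 = 300.
300 − 270 = 30 density bands lie beyond the high-density stress band toward the growth surface.
Dividing by 2 density bands per year: 30 / 2 = 15 years.
The density band at the growth surface is 1929 CE, so the high-density stress band dates to 1929 − 15 = 1914 CE.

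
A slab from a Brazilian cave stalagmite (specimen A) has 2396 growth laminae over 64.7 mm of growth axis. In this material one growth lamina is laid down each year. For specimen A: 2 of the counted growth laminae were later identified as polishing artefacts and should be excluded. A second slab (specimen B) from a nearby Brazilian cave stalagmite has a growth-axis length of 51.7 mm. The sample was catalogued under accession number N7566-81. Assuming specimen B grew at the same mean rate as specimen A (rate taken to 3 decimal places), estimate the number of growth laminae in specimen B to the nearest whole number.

1915 growth laminae

Specimen A: after corrections the count is 2396 − 2 = 2394 growth laminae.
A: 64.7 mm over 2394 years gives 64.7 / 2394 ≈ 0.027 mm/yr.
Specimen B: 51.7 mm / 0.027 mm per year = 1914.81 years ≈ 1915 growth laminae.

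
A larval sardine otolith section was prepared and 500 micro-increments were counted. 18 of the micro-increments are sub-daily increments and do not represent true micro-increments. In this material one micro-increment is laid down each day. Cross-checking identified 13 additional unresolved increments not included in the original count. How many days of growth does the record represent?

495 days

After corrections the count is 500 − 18 + 13 = 495 micro-increments.
At one micro-increment per day, that is 495 days.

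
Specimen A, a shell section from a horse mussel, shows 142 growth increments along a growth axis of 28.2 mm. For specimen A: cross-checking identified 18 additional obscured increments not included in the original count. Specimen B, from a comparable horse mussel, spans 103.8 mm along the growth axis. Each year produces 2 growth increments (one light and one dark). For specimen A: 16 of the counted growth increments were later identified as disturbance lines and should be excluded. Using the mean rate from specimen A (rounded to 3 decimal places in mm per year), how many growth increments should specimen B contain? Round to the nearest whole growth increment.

530 growth increments

Specimen A: correcting the raw count gives 142 − 16 + 18 = 144 true growth increments.
Specimen A: with 2 growth increments per year, 144 / 2 = 72 years.
A: Mean rate = 28.2 mm / 72 years ≈ 0.392 mm per year.
Specimen B: 103.8 mm / 0.392 mm per year = 264.80 years; at 2 growth increments per year that is 264.80 × 2 ≈ 530 growth increments.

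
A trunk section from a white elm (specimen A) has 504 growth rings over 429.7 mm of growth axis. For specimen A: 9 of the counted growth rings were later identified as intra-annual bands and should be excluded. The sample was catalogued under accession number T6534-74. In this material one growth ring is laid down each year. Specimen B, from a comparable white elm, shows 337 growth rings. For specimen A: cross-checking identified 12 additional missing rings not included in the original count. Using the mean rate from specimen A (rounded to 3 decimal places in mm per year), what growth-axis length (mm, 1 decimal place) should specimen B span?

Specimen A: true growth ring count = 504 − 9 + 12 = 507.
A: Mean rate = 429.7 mm / 507 years ≈ 0.848 mm/yr.
For B, 0.848 mm/year × 337 years = 285.8 mm.

285.8 mm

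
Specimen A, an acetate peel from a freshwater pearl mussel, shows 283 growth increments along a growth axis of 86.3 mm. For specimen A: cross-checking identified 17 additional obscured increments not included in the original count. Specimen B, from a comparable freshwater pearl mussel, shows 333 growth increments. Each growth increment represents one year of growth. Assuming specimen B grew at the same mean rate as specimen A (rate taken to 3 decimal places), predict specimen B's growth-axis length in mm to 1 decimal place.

95.9 mm

Specimen A: adjusted count: 283 + 17 = 300 growth increments.
A: 86.3 mm over 300 years gives 86.3 / 300 ≈ 0.288 mm per year.
Length of B = 0.288 × 333 = 95.9 mm.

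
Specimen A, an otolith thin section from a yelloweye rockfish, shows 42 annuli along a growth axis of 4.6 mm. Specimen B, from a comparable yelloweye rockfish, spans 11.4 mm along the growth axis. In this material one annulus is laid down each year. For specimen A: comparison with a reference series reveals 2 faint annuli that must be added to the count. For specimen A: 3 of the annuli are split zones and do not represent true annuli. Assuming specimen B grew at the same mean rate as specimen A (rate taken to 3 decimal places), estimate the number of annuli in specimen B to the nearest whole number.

102 annuli

Specimen A: true annulus count = 42 − 3 + 2 = 41.
A: 4.6 mm over 41 years gives 4.6 / 41 ≈ 0.112 mm/year.
For B, 11.4 / 0.112 = 101.79 years ≈ 102 annuli.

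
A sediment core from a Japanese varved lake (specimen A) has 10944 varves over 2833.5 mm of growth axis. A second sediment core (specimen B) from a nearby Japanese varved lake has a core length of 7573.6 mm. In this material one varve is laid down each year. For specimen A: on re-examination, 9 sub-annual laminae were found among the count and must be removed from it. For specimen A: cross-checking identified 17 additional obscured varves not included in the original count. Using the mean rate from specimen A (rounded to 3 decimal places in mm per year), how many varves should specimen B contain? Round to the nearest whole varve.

29242 varves

Specimen A: correcting the raw count gives 10944 − 9 + 17 = 10952 true varves.
A: Extension rate ≈ 2833.5 / 10952 = 0.259 mm per year.
B spans 7573.6 / 0.259 = 29241.70 years ≈ 29242 varves.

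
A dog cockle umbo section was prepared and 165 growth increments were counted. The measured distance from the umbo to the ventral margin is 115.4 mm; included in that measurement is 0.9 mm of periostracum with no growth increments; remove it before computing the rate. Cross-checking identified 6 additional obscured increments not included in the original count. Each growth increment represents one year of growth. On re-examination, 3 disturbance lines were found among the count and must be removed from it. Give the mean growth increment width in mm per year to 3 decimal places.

0.682 mm per year

Adjusted count: 165 − 3 + 6 = 168 growth increments.
Net length = 115.4 − 0.9 = 114.5 mm.
Mean rate = 114.5 mm / 168 years ≈ 0.682 mm per year.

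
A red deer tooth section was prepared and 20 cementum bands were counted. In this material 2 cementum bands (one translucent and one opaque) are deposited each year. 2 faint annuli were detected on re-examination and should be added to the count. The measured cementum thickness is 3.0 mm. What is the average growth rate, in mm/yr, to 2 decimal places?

0.27 mm/yr

After corrections the count is 20 + 2 = 22 cementum bands.
Dividing by 2 cementum bands per year: 22 / 2 = 11 years.
Extension rate ≈ 3.0 / 11 = 0.27 mm/yr.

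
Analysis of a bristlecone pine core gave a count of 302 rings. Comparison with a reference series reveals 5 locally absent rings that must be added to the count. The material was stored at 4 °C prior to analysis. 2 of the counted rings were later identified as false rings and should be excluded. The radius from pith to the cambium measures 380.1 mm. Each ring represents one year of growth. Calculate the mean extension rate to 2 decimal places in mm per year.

1.25 mm per year

After corrections the count is 302 − 2 + 5 = 305 rings.
Mean rate = 380.1 mm / 305 years ≈ 1.25 mm per year.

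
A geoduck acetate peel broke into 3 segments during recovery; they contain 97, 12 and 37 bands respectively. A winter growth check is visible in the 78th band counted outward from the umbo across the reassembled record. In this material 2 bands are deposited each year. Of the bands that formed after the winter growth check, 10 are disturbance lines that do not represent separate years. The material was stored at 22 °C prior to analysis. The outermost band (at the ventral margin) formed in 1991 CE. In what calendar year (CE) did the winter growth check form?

1962 CE

Total bands = 97 + 12 + 37 = 146.
The winter growth check sits at band 78 from the umbo, so 146 − 78 = 68 bands formed after it.
Removing the 10 false bands leaves 68 − 10 = 58 true bands beyond the winter growth check.
58 bands at 2 per year is 58 / 2 = 29 years.
1991 − 29 = 1962 CE.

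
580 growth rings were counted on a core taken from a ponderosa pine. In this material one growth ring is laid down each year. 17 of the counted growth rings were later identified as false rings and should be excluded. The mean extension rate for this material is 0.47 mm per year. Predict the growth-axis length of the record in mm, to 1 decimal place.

Adjusted count: 580 − 17 = 563 growth rings.
Predicted length = 0.47 mm/year × 563 years = 264.6 mm.

264.6 mm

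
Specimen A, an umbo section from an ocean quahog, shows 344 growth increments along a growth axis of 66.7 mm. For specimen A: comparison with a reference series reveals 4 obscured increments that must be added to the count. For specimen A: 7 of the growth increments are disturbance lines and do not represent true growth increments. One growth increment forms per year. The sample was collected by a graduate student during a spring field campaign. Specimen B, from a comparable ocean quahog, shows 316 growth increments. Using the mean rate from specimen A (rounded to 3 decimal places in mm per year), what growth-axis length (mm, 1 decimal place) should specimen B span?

Specimen A: true growth increment count = 344 − 7 + 4 = 341.
A: Extension rate ≈ 66.7 / 341 = 0.196 mm/year.
For B, 0.196 mm/year × 316 years = 61.9 mm.

61.9 mm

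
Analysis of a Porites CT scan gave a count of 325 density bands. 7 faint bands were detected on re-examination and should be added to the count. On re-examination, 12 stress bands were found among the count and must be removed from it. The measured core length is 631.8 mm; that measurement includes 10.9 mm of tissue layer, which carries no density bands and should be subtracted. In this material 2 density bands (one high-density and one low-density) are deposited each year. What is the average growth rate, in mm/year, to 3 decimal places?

After corrections the count is 325 − 12 + 7 = 320 density bands.
320 density bands at 2 per year is 320 / 2 = 160 years.
Net length = 631.8 − 10.9 = 620.9 mm.
Mean rate = 620.9 mm / 160 years ≈ 3.881 mm/year.

3.881 mm/year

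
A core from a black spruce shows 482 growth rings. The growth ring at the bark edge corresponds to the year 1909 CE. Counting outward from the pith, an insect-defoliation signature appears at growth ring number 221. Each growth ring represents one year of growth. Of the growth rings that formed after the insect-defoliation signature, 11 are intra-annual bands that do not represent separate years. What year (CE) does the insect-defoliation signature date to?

Between growth ring 221 and the bark edge there are 482 − 221 = 261 growth rings.
261 − 11 false = 250 true growth rings after the insect-defoliation signature.
1909 − 250 = 1659 CE.

1659 CE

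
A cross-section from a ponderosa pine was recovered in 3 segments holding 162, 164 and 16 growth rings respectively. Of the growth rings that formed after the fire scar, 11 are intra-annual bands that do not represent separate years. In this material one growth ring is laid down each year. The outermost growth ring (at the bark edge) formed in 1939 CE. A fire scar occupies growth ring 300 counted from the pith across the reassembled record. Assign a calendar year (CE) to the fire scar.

1908 CE

Total growth rings = 162 + 164 + 16 = 342.
342 − 300 = 42 growth rings lie beyond the fire scar toward the bark edge.
Excluding 11 false growth rings: 42 − 11 = 31.
Counting back 31 years from 1939 CE places the fire scar in 1939 − 31 = 1908 CE.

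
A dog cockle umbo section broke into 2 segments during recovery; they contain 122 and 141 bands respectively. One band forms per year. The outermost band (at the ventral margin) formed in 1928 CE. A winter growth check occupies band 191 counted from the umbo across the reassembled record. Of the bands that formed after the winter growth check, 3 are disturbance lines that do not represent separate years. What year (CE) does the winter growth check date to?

Total bands = 122 + 141 = 263.
263 − 191 = 72 bands lie beyond the winter growth check toward the ventral margin.
Excluding 3 false bands: 72 − 3 = 69.
1928 − 69 = 1859 CE.

1859 CE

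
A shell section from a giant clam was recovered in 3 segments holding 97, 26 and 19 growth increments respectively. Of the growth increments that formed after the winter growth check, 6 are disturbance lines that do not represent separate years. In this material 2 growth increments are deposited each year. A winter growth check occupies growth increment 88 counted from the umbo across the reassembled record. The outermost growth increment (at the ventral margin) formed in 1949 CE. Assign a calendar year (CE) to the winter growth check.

1925 CE

Total growth increments = 97 + 26 + 19 = 142.
The winter growth check sits at growth increment 88 from the umbo, so 142 − 88 = 54 growth increments formed after it.
54 − 6 false = 48 true growth increments after the winter growth check.
Dividing by 2 growth increments per year: 48 / 2 = 24 years.
Counting back 24 years from 1949 CE places the winter growth check in 1949 − 24 = 1925 CE.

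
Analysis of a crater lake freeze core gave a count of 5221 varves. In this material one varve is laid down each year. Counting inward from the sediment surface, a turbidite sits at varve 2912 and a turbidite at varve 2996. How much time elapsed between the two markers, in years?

84 years

2996 − 2912 = 84 varves lie between the two events.
That is 84 years at one varve per year.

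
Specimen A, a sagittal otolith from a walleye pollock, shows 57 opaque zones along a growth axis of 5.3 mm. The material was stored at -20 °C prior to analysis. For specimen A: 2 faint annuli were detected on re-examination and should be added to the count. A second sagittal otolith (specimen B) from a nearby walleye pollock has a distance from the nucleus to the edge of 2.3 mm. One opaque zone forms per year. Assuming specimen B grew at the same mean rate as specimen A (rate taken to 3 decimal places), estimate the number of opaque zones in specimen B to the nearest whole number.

Specimen A: correcting the raw count gives 57 + 2 = 59 true opaque zones.
A: Extension rate ≈ 5.3 / 59 = 0.090 mm/yr.
B spans 2.3 / 0.090 = 25.56 years ≈ 26 opaque zones.

26 opaque zones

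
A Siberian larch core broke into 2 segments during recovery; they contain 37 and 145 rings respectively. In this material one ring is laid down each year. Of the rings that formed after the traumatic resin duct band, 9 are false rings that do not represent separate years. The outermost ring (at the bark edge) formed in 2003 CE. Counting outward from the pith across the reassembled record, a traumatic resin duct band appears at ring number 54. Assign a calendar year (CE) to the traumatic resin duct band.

1884 CE

Total rings = 37 + 145 = 182.
Between ring 54 and the bark edge there are 182 − 54 = 128 rings.
128 − 9 false = 119 true rings after the traumatic resin duct band.
Counting back 119 years from 2003 CE places the traumatic resin duct band in 2003 − 119 = 1884 CE.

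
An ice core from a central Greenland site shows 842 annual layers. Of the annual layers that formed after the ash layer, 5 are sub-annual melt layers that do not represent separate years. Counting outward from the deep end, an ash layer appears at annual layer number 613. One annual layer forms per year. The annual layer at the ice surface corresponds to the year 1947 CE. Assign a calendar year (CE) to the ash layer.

The ash layer sits at annual layer 613 from the deep end, so 842 − 613 = 229 annual layers formed after it.
229 − 5 false = 224 true annual layers after the ash layer.
1947 − 224 = 1723 CE.

1723 CE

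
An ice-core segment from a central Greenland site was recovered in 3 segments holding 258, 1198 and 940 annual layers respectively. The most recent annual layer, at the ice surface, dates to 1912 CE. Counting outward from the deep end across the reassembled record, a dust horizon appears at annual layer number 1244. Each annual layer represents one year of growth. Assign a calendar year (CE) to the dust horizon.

760 CE

Total annual layers = 258 + 1198 + 940 = 2396.
2396 − 1244 = 1152 annual layers lie beyond the dust horizon toward the ice surface.
1912 − 1152 = 760 CE.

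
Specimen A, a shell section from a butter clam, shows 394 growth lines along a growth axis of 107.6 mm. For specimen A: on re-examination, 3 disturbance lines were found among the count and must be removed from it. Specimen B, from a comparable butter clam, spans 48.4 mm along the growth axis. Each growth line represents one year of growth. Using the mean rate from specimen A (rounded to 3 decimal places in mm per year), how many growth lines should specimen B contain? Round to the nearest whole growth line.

Specimen A: correcting the raw count gives 394 − 3 = 391 true growth lines.
A: 107.6 mm over 391 years gives 107.6 / 391 ≈ 0.275 mm/yr.
B spans 48.4 / 0.275 = 176.00 years ≈ 176 growth lines.

176 growth lines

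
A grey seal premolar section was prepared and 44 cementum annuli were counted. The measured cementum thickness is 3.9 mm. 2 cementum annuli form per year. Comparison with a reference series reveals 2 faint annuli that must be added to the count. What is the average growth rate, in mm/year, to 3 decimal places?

0.170 mm/year

After corrections the count is 44 + 2 = 46 cementum annuli.
46 cementum annuli at 2 per year is 46 / 2 = 23 years.
Mean rate = 3.9 mm / 23 years ≈ 0.170 mm/year.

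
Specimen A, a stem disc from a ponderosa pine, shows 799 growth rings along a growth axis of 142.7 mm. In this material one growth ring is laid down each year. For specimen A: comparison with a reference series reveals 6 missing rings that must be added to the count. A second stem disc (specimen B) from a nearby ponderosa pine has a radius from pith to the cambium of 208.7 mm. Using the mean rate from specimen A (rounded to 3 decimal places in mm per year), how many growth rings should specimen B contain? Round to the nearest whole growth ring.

1179 growth rings

Specimen A: true growth ring count = 799 + 6 = 805.
A: 142.7 mm over 805 years gives 142.7 / 805 ≈ 0.177 mm/yr.
For B, 208.7 / 0.177 = 1179.10 years ≈ 1179 growth rings.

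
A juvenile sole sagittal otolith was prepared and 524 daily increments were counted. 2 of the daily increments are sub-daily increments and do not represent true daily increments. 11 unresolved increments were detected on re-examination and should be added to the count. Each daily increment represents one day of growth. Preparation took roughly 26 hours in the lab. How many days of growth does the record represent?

533 d

True daily increment count = 524 − 2 + 11 = 533.
One daily increment per day makes the duration 533 days.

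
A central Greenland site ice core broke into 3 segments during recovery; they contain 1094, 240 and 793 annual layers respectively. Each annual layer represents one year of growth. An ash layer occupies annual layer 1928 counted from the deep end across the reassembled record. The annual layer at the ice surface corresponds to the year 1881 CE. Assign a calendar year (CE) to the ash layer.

1682 CE

Total annual layers = 1094 + 240 + 793 = 2127.
2127 − 1928 = 199 annual layers lie beyond the ash layer toward the ice surface.
1881 − 199 = 1682 CE.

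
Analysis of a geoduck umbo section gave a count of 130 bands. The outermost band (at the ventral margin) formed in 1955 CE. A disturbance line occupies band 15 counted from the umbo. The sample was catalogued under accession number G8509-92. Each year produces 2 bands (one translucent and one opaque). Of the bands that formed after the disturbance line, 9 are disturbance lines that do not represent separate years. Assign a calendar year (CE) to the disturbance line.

Between band 15 and the ventral margin there are 130 − 15 = 115 bands.
Removing the 9 false bands leaves 115 − 9 = 106 true bands beyond the disturbance line.
Dividing by 2 bands per year: 106 / 2 = 53 years.
Counting back 53 years from 1955 CE places the disturbance line in 1955 − 53 = 1902 CE.

1902 CE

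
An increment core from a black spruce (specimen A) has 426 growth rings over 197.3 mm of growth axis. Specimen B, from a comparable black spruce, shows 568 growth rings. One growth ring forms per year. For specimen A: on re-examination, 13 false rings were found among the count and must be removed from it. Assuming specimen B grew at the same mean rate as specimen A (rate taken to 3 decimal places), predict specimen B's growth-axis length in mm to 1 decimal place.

Specimen A: true growth ring count = 426 − 13 = 413.
A: Extension rate ≈ 197.3 / 413 = 0.478 mm per year.
B's length ≈ 0.478 × 568 = 271.5 mm.

271.5 mm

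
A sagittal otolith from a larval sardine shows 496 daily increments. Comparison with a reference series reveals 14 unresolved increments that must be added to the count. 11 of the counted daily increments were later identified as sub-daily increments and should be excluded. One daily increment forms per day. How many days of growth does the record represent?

499 d

After corrections the count is 496 − 11 + 14 = 499 daily increments.
At one daily increment per day, that is 499 days.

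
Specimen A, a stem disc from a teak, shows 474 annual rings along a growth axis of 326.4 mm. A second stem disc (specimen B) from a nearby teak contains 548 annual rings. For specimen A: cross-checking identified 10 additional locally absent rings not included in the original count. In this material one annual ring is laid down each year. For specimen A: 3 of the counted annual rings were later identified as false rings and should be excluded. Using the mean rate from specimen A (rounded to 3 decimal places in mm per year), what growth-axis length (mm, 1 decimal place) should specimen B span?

Specimen A: after corrections the count is 474 − 3 + 10 = 481 annual rings.
A: Mean rate = 326.4 mm / 481 years ≈ 0.679 mm per year.
B's length ≈ 0.679 × 548 = 372.1 mm.

372.1 mm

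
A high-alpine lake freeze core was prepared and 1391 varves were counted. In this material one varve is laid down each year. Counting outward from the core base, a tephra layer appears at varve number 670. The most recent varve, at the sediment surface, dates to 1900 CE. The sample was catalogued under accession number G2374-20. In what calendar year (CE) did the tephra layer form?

Between varve 670 and the sediment surface there are 1391 − 670 = 721 varves.
Counting back 721 years from 1900 CE places the tephra layer in 1900 − 721 = 1179 CE.

1179 CE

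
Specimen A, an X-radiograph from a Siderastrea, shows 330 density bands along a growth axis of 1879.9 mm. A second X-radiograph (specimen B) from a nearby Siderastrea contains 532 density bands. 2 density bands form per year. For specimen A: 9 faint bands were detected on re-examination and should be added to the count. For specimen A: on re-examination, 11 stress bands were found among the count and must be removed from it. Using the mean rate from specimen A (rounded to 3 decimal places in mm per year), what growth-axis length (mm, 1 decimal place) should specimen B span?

3049.2 mm

Specimen A: correcting the raw count gives 330 − 11 + 9 = 328 true density bands.
Specimen A: with 2 density bands per year, 328 / 2 = 164 years.
A: Mean rate = 1879.9 mm / 164 years ≈ 11.463 mm/year.
Specimen B: 532 density bands at 2 per year is 532 / 2 = 266 years. For B, 11.463 mm/year × 266 years = 3049.2 mm.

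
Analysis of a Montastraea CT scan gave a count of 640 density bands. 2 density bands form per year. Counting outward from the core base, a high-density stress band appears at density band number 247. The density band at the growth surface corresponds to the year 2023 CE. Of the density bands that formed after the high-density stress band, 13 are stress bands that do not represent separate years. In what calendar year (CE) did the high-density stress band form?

Between density band 247 and the growth surface there are 640 − 247 = 393 density bands.
Removing the 13 false density bands leaves 393 − 13 = 380 true density bands beyond the high-density stress band.
Dividing by 2 density bands per year: 380 / 2 = 190 years.
The density band at the growth surface is 2023 CE, so the high-density stress band dates to 2023 − 190 = 1833 CE.

1833 CE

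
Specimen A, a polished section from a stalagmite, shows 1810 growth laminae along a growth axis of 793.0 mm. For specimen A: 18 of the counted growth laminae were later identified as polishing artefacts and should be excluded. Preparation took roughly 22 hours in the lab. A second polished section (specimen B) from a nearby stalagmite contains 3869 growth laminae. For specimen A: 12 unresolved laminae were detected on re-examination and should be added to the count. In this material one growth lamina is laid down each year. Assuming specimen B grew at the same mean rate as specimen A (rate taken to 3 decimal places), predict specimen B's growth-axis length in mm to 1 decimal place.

Specimen A: true growth lamina count = 1810 − 18 + 12 = 1804.
A: Extension rate ≈ 793.0 / 1804 = 0.440 mm/yr.
Length of B = 0.440 × 3869 = 1702.4 mm.

1702.4 mm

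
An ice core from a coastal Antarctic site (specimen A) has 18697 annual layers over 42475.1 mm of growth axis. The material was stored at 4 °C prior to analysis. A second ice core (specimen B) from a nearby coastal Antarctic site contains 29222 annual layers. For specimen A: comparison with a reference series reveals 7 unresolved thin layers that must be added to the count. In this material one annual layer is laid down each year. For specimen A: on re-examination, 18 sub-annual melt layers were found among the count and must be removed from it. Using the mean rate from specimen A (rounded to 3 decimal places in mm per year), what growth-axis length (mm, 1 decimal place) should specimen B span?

Specimen A: true annual layer count = 18697 − 18 + 7 = 18686.
A: Extension rate ≈ 42475.1 / 18686 = 2.273 mm/yr.
Length of B = 2.273 × 29222 = 66421.6 mm.

66421.6 mm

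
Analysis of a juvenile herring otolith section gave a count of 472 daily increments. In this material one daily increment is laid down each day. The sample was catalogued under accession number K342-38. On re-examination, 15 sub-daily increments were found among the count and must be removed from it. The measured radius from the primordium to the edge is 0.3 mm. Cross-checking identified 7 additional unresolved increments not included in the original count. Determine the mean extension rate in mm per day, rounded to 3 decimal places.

Adjusted count: 472 − 15 + 7 = 464 daily increments.
Mean rate = 0.3 mm / 464 days ≈ 0.001 mm per day.

0.001 mm per day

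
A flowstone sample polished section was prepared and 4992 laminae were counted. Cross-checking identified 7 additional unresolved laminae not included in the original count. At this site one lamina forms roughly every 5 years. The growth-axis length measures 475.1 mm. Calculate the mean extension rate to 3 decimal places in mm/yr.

0.019 mm/yr

Correcting the raw count gives 4992 + 7 = 4999 true laminae.
4999 laminae at 5 years each span 4999 × 5 = 24995 years.
Mean rate = 475.1 mm / 24995 years ≈ 0.019 mm/yr.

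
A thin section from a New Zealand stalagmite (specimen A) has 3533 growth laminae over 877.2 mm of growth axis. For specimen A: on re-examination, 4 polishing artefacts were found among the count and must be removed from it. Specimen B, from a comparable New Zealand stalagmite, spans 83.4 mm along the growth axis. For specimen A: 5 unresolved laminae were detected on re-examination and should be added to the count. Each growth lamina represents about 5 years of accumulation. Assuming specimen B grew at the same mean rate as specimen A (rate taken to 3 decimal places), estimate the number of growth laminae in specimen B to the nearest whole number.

334 growth laminae

Specimen A: after corrections the count is 3533 − 4 + 5 = 3534 growth laminae.
Specimen A: 3534 growth laminae at 5 years each span 3534 × 5 = 17670 years.
A: Extension rate ≈ 877.2 / 17670 = 0.050 mm per year.
Specimen B: 83.4 mm / 0.050 mm per year = 1668.00 years; at 5 years per growth lamina that is 1668.00 / 5 ≈ 334 growth laminae.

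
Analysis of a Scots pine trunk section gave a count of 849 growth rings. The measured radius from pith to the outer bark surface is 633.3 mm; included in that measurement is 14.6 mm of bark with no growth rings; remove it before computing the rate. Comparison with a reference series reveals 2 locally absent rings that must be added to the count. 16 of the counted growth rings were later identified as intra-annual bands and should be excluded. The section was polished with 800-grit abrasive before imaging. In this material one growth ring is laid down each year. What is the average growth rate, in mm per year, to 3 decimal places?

Correcting the raw count gives 849 − 16 + 2 = 835 true growth rings.
The growth record spans 633.3 − 14.6 = 618.7 mm.
Extension rate ≈ 618.7 / 835 = 0.741 mm per year.

0.741 mm per year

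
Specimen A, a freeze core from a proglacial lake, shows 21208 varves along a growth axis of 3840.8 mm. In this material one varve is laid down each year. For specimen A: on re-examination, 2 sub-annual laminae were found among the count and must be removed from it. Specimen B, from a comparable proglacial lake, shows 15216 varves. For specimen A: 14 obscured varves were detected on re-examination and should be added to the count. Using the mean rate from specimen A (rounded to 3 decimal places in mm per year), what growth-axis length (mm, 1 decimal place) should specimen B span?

2754.1 mm

Specimen A: after corrections the count is 21208 − 2 + 14 = 21220 varves.
A: Mean rate = 3840.8 mm / 21220 years ≈ 0.181 mm/year.
For B, 0.181 mm/year × 15216 years = 2754.1 mm.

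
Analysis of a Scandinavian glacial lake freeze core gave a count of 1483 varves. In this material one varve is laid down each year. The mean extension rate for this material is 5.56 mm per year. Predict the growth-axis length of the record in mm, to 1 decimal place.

8245.5 mm

The record spans 1483 years at 5.56 mm per year.
Predicted length = 5.56 mm/year × 1483 years = 8245.5 mm.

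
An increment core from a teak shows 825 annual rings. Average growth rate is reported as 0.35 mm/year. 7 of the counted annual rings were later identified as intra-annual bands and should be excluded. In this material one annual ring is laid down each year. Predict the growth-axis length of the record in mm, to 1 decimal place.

Adjusted count: 825 − 7 = 818 annual rings.
818 years at 0.35 mm/year gives 0.35 × 818 = 286.3 mm.

286.3 mm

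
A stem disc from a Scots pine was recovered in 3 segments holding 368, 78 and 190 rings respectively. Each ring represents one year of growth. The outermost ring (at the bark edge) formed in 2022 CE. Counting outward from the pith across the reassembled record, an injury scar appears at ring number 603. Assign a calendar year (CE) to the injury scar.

Total rings = 368 + 78 + 190 = 636.
The injury scar sits at ring 603 from the pith, so 636 − 603 = 33 rings formed after it.
The ring at the bark edge is 2022 CE, so the injury scar dates to 2022 − 33 = 1989 CE.

1989 CE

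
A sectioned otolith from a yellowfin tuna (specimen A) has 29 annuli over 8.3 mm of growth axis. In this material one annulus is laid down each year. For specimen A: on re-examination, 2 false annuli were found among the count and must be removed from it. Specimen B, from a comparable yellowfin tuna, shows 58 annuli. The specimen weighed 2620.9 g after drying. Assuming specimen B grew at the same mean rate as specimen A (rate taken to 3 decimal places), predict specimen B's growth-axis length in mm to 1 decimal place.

Specimen A: adjusted count: 29 − 2 = 27 annuli.
A: Mean rate = 8.3 mm / 27 years ≈ 0.307 mm/yr.
B's length ≈ 0.307 × 58 = 17.8 mm.

17.8 mm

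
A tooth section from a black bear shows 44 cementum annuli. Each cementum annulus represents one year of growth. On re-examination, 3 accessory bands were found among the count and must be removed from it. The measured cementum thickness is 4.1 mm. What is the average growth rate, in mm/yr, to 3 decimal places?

0.100 mm/yr

After corrections the count is 44 − 3 = 41 cementum annuli.
Mean rate = 4.1 mm / 41 years ≈ 0.100 mm/yr.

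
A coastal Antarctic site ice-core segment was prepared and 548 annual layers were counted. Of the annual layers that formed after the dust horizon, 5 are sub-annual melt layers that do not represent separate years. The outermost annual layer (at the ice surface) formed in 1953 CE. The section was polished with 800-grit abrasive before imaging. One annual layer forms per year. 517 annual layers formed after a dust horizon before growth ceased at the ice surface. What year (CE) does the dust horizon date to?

There are 517 annual layers younger than the dust horizon.
Removing the 5 false annual layers leaves 517 − 5 = 512 true annual layers beyond the dust horizon.
Counting back 512 years from 1953 CE places the dust horizon in 1953 − 512 = 1441 CE.

1441 CE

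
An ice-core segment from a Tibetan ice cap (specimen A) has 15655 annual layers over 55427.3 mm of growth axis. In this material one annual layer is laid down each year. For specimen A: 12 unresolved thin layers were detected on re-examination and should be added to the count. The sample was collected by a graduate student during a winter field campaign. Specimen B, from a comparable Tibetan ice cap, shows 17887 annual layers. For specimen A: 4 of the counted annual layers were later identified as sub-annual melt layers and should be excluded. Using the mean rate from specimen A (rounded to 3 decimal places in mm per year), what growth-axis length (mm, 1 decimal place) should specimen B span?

63302.1 mm

Specimen A: true annual layer count = 15655 − 4 + 12 = 15663.
A: Mean rate = 55427.3 mm / 15663 years ≈ 3.539 mm/yr.
For B, 3.539 mm/year × 17887 years = 63302.1 mm.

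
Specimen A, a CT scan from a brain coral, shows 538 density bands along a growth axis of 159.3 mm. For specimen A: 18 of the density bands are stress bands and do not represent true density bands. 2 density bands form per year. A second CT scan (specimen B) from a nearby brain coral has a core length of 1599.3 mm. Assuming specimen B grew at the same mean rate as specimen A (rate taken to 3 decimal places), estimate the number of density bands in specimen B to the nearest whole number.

Specimen A: true density band count = 538 − 18 = 520.
Specimen A: 520 density bands at 2 per year is 520 / 2 = 260 years.
A: Mean rate = 159.3 mm / 260 years ≈ 0.613 mm/year.
Specimen B: 1599.3 mm / 0.613 mm per year = 2608.97 years; at 2 density bands per year that is 2608.97 × 2 ≈ 5218 density bands.

5218 density bands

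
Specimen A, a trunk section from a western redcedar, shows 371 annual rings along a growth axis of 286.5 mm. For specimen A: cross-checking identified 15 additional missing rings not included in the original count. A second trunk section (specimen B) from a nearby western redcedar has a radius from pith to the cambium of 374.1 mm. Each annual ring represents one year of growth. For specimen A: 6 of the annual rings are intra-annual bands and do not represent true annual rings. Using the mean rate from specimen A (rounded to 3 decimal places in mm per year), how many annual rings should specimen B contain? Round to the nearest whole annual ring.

Specimen A: correcting the raw count gives 371 − 6 + 15 = 380 true annual rings.
A: Mean rate = 286.5 mm / 380 years ≈ 0.754 mm per year.
For B, 374.1 / 0.754 = 496.15 years ≈ 496 annual rings.

496 annual rings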